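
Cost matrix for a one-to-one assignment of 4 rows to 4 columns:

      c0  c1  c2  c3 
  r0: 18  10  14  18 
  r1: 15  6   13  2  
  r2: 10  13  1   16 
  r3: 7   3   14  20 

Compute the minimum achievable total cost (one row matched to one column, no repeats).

Minimum assignment cost: 20

optimal assignment: row0→col1 (cost 10), row1→col3 (cost 2), row2→col2 (cost 1), row3→col0 (cost 7)
total = 10 + 2 + 1 + 7 = 20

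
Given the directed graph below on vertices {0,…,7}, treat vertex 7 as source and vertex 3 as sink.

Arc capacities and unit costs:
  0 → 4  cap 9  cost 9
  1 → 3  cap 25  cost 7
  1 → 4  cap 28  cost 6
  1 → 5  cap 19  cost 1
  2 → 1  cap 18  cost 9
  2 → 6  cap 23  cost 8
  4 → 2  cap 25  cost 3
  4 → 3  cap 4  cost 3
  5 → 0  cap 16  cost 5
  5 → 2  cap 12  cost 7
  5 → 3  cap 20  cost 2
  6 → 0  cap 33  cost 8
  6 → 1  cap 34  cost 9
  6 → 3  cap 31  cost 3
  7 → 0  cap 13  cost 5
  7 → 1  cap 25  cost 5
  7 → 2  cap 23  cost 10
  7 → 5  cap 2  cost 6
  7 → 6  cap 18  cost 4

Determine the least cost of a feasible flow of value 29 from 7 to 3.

shortest-cost path #1: 7→6→3 push 18 @ unit cost 7 (adds 126)
shortest-cost path #2: 7→5→3 push 2 @ unit cost 8 (adds 16)
shortest-cost path #3: 7→1→5→3 push 9 @ unit cost 8 (adds 72)
total cost = 214

Minimum cost for 29 units: 214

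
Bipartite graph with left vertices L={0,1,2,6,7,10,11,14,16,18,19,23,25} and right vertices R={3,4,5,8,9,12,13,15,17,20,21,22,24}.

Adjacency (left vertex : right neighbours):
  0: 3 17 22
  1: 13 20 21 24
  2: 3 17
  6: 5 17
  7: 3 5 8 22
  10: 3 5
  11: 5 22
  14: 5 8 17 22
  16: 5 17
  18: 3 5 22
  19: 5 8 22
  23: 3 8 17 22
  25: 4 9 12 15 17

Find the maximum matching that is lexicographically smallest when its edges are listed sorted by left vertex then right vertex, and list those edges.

|M| = 7 (so the lex-smallest maximum matching has 7 edges)
process left vertices in ascending order; for each, take the smallest-labelled available neighbour that still permits 7 edges overall, or leave it unmatched if none does
lex-smallest matching: {0-3, 1-13, 2-17, 6-5, 7-8, 11-22, 25-4}

Lex-smallest maximum matching: {(0,3), (1,13), (2,17), (6,5), (7,8), (11,22), (25,4)}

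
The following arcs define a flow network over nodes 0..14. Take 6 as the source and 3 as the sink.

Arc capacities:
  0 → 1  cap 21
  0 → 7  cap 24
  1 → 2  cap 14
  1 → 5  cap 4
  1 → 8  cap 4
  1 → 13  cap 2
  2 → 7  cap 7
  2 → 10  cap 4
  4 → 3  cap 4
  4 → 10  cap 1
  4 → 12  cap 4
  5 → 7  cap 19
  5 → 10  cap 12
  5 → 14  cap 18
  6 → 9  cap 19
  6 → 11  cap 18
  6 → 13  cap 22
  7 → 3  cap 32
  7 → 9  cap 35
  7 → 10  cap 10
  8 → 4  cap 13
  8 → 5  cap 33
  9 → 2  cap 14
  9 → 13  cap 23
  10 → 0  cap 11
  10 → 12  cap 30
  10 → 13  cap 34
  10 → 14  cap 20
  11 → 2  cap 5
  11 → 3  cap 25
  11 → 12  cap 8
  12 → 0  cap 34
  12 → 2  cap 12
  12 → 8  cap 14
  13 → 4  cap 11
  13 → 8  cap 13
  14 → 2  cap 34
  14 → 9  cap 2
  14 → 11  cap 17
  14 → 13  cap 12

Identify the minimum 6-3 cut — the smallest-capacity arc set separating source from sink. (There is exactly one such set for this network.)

Min-cut arcs: {(2,7), (2,10), (4,3), (4,10), (4,12), (6,11), (13,8)} (total capacity 51)

augment #1: 6→11→3 push 18
augment #2: 6→13→4→3 push 4
augment #3: 6→9→2→7→3 push 7
augment #4: 6→13→8→5→7→3 push 13
augment #5: 6→9→2→10→0→7→3 push 4
augment #6: 6→13→4→10→0→7→3 push 1
augment #7: 6→13→4→12→0→7→3 push 4
max flow = 51; residual-reachable set from 6 gives S-side
cut edges (S→T): {(2,7), (2,10), (4,3), (4,10), (4,12), (6,11), (13,8)} total cap 51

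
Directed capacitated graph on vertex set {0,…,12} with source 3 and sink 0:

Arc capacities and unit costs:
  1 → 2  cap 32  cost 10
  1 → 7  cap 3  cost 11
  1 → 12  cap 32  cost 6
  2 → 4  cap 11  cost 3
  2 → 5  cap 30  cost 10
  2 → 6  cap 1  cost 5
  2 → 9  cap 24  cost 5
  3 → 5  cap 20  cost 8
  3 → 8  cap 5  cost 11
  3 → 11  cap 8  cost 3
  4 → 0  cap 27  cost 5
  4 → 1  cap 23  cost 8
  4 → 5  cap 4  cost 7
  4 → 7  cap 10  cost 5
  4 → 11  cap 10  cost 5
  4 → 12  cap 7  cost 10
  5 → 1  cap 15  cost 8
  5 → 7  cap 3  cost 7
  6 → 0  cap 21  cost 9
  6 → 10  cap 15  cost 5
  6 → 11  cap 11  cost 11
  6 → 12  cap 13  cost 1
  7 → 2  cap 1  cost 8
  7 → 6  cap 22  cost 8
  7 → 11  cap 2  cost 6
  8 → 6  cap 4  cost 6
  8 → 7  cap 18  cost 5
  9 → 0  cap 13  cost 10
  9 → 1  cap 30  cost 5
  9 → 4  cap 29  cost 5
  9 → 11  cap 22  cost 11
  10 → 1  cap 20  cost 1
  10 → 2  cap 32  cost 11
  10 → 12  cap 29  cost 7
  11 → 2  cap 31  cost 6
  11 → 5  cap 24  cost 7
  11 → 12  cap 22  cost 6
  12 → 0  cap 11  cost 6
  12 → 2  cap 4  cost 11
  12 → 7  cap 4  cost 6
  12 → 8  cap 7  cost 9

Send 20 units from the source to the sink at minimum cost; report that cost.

Minimum cost for 20 units: 458

shortest-cost path #1: 3→11→12→0 push 8 @ unit cost 15 (adds 120)
shortest-cost path #2: 3→8→6→12→0 push 3 @ unit cost 24 (adds 72)
shortest-cost path #3: 3→8→6→0 push 1 @ unit cost 26 (adds 26)
shortest-cost path #4: 3→5→1→12→6→0 push 3 @ unit cost 30 (adds 90)
shortest-cost path #5: 3→5→1→12→11→2→4→0 push 5 @ unit cost 30 (adds 150)
total cost = 458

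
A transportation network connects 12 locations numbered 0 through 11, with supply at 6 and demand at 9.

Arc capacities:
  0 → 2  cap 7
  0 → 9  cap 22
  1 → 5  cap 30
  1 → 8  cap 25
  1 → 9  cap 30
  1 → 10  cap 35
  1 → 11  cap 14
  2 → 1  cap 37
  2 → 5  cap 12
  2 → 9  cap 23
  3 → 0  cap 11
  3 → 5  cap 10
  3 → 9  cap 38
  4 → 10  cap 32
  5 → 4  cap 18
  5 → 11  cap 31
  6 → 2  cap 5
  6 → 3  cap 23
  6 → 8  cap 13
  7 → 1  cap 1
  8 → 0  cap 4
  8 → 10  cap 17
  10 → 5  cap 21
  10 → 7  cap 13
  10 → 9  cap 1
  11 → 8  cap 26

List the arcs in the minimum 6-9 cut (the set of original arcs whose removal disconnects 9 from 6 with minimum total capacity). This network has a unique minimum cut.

Min-cut arcs: {(6,2), (6,3), (7,1), (8,0), (10,9)} (total capacity 34)

augment #1: 6→2→9 push 5
augment #2: 6→3→9 push 23
augment #3: 6→8→0→9 push 4
augment #4: 6→8→10→9 push 1
augment #5: 6→8→10→7→1→9 push 1
max flow = 34; residual-reachable set from 6 gives S-side
cut edges (S→T): {(6,2), (6,3), (7,1), (8,0), (10,9)} total cap 34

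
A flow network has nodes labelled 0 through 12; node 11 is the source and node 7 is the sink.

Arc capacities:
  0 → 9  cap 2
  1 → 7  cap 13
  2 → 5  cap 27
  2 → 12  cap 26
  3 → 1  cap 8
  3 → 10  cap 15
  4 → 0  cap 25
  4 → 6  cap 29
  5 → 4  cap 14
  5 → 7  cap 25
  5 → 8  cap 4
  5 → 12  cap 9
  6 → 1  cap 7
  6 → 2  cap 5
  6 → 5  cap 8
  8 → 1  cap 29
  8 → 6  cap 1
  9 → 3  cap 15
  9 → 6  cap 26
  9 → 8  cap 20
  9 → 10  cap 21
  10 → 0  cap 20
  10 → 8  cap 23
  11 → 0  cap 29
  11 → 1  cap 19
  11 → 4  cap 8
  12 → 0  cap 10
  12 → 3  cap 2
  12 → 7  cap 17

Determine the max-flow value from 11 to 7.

augment #1: 11→1→7 bottleneck 13, total now 13
augment #2: 11→4→6→5→7 bottleneck 8, total now 21
augment #3: 11→0→9→6→2→5→7 bottleneck 2, total now 23

Maximum flow value: 23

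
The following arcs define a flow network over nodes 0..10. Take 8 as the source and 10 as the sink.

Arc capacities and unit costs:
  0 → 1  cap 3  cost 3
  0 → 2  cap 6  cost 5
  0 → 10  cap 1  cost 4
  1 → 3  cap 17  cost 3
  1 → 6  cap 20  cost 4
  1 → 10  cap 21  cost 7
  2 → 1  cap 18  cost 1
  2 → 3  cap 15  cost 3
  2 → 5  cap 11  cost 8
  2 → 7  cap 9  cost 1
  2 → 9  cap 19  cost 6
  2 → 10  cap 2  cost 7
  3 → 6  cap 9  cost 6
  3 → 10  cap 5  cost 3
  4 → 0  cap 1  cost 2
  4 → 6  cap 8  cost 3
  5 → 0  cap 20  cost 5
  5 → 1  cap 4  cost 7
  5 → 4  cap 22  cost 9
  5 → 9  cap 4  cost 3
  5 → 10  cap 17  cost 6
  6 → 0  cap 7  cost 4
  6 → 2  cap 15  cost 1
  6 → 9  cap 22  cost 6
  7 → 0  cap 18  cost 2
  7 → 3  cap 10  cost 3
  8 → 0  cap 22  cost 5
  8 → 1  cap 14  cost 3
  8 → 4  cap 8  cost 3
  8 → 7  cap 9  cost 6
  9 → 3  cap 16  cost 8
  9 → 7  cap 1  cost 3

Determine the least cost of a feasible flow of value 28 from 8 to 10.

Minimum cost for 28 units: 327

shortest-cost path #1: 8→0→10 push 1 @ unit cost 9 (adds 9)
shortest-cost path #2: 8→1→3→10 push 5 @ unit cost 9 (adds 45)
shortest-cost path #3: 8→1→10 push 9 @ unit cost 10 (adds 90)
shortest-cost path #4: 8→7→3→1→10 push 5 @ unit cost 13 (adds 65)
shortest-cost path #5: 8→4→6→2→10 push 2 @ unit cost 14 (adds 28)
shortest-cost path #6: 8→0→1→10 push 3 @ unit cost 15 (adds 45)
shortest-cost path #7: 8→4→6→2→1→10 push 3 @ unit cost 15 (adds 45)
total cost = 327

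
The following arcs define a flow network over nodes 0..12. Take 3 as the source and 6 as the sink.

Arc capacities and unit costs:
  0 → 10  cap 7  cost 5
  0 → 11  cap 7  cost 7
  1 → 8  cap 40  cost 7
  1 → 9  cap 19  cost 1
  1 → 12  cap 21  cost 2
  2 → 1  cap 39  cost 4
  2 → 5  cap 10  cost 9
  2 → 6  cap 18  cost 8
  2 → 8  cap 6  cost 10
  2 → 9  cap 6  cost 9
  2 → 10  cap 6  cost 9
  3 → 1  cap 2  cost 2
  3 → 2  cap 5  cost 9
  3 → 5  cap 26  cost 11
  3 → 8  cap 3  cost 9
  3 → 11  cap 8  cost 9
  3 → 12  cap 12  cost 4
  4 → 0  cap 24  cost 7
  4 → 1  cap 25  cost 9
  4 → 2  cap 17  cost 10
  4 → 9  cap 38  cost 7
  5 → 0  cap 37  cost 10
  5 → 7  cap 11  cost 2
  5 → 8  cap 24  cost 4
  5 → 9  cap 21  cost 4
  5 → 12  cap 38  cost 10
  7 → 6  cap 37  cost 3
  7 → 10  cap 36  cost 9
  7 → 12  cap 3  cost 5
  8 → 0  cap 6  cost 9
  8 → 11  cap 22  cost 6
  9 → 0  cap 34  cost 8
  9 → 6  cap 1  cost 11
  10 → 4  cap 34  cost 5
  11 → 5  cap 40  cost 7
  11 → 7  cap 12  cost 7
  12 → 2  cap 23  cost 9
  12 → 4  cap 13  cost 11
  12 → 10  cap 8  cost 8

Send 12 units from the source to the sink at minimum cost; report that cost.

Minimum cost for 12 units: 190

shortest-cost path #1: 3→1→9→6 push 1 @ unit cost 14 (adds 14)
shortest-cost path #2: 3→5→7→6 push 11 @ unit cost 16 (adds 176)
total cost = 190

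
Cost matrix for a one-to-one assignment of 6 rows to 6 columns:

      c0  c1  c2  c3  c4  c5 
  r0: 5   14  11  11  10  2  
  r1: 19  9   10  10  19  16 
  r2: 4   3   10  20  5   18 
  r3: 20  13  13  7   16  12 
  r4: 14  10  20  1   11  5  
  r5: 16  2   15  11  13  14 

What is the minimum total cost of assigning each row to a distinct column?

Minimum assignment cost: 34

optimal assignment: row0→col0 (cost 5), row1→col2 (cost 10), row2→col4 (cost 5), row3→col3 (cost 7), row4→col5 (cost 5), row5→col1 (cost 2)
total = 5 + 10 + 5 + 7 + 5 + 2 = 34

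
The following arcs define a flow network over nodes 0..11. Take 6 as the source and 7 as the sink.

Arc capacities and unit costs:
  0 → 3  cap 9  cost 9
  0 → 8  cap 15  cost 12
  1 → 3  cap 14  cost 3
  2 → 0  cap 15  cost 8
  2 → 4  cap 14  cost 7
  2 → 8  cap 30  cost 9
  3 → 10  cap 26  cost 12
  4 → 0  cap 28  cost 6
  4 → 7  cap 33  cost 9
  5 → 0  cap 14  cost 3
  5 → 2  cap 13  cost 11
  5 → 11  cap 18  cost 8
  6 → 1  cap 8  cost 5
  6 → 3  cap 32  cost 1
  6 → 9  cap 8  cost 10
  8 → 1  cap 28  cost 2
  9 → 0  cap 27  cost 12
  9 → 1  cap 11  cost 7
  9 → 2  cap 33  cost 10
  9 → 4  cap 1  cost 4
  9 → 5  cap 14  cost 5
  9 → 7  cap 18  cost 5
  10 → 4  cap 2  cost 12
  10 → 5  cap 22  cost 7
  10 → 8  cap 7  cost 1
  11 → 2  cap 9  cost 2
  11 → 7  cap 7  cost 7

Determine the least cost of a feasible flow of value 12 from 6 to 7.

Minimum cost for 12 units: 258

shortest-cost path #1: 6→9→7 push 8 @ unit cost 15 (adds 120)
shortest-cost path #2: 6→3→10→4→7 push 2 @ unit cost 34 (adds 68)
shortest-cost path #3: 6→3→10→5→11→7 push 2 @ unit cost 35 (adds 70)
total cost = 258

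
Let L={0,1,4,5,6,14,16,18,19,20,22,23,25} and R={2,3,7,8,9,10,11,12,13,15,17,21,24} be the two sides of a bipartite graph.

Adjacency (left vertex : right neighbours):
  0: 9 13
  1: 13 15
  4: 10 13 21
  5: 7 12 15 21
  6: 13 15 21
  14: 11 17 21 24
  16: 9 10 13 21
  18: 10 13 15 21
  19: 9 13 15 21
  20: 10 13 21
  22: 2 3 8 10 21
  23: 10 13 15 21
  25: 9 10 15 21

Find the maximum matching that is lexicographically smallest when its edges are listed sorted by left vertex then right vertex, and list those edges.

Lex-smallest maximum matching: {(0,9), (1,13), (4,10), (5,7), (6,15), (14,11), (16,21), (22,2)}

|M| = 8 (so the lex-smallest maximum matching has 8 edges)
process left vertices in ascending order; for each, take the smallest-labelled available neighbour that still permits 8 edges overall, or leave it unmatched if none does
lex-smallest matching: {0-9, 1-13, 4-10, 5-7, 6-15, 14-11, 16-21, 22-2}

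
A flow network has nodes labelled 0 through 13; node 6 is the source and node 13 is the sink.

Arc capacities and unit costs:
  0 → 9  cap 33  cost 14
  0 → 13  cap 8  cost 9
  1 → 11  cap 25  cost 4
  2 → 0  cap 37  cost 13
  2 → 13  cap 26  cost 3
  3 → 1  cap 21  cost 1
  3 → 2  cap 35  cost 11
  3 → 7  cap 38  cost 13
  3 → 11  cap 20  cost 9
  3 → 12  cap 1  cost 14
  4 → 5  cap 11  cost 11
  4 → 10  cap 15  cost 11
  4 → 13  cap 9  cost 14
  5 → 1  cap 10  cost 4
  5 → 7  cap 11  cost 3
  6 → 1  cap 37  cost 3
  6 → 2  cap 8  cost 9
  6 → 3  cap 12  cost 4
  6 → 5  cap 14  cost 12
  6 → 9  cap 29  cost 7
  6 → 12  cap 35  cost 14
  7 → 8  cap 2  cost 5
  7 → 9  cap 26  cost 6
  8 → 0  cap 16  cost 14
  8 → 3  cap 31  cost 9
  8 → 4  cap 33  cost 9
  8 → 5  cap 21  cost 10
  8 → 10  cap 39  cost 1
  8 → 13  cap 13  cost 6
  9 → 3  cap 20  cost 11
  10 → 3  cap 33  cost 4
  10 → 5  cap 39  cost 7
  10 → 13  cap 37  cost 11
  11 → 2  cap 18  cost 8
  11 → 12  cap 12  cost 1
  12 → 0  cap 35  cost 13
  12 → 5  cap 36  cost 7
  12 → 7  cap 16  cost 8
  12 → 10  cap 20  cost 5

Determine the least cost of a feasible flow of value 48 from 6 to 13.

Minimum cost for 48 units: 1000

shortest-cost path #1: 6→2→13 push 8 @ unit cost 12 (adds 96)
shortest-cost path #2: 6→3→2→13 push 12 @ unit cost 18 (adds 216)
shortest-cost path #3: 6→1→11→2→13 push 6 @ unit cost 18 (adds 108)
shortest-cost path #4: 6→1→11→12→10→13 push 12 @ unit cost 24 (adds 288)
shortest-cost path #5: 6→5→7→8→13 push 2 @ unit cost 26 (adds 52)
shortest-cost path #6: 6→12→10→13 push 8 @ unit cost 30 (adds 240)
total cost = 1000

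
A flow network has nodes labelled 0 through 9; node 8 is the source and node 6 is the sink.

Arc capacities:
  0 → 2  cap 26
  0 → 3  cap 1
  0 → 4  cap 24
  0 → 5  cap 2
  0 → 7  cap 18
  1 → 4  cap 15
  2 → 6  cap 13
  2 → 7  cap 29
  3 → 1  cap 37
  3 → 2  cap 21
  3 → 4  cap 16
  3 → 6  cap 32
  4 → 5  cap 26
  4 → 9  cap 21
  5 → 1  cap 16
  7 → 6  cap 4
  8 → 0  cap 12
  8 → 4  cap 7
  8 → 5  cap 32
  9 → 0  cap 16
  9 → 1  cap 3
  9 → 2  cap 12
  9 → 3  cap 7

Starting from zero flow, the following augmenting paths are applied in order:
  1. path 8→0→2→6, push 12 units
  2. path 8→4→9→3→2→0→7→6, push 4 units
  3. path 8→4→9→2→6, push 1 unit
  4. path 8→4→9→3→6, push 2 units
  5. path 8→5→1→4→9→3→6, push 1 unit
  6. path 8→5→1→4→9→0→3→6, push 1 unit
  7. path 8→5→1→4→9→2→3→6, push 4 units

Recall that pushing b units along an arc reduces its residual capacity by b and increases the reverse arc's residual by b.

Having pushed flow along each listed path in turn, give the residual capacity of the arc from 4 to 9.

after path 1 (8→0→2→6, push 12): res(4,9)=21
after path 2 (8→4→9→3→2→0→7→6, push 4): res(4,9)=17
after path 3 (8→4→9→2→6, push 1): res(4,9)=16
after path 4 (8→4→9→3→6, push 2): res(4,9)=14
after path 5 (8→5→1→4→9→3→6, push 1): res(4,9)=13
after path 6 (8→5→1→4→9→0→3→6, push 1): res(4,9)=12
after path 7 (8→5→1→4→9→2→3→6, push 4): res(4,9)=8

Residual capacity of (4,9): 8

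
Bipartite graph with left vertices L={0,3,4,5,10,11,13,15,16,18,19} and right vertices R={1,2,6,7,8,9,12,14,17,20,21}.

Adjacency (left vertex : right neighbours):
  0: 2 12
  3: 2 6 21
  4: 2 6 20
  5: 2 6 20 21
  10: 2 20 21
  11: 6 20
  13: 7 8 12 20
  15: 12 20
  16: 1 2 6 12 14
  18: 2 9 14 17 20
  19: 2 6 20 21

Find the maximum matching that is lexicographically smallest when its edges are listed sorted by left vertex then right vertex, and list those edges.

|M| = 8 (so the lex-smallest maximum matching has 8 edges)
process left vertices in ascending order; for each, take the smallest-labelled available neighbour that still permits 8 edges overall, or leave it unmatched if none does
lex-smallest matching: {0-2, 3-6, 4-20, 5-21, 13-7, 15-12, 16-1, 18-9}

Lex-smallest maximum matching: {(0,2), (3,6), (4,20), (5,21), (13,7), (15,12), (16,1), (18,9)}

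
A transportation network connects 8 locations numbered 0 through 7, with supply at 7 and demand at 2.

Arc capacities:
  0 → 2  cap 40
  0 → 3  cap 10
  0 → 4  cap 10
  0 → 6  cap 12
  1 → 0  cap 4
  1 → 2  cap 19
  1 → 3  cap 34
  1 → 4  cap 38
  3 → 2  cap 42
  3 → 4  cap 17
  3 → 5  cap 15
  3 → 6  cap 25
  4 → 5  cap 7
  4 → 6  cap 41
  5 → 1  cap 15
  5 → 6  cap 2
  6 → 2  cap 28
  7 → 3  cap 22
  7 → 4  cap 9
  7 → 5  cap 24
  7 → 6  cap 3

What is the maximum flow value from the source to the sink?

Maximum flow value: 51

augment #1: 7→3→2 bottleneck 22, total now 22
augment #2: 7→6→2 bottleneck 3, total now 25
augment #3: 7→4→6→2 bottleneck 9, total now 34
augment #4: 7→5→1→2 bottleneck 15, total now 49
augment #5: 7→5→6→2 bottleneck 2, total now 51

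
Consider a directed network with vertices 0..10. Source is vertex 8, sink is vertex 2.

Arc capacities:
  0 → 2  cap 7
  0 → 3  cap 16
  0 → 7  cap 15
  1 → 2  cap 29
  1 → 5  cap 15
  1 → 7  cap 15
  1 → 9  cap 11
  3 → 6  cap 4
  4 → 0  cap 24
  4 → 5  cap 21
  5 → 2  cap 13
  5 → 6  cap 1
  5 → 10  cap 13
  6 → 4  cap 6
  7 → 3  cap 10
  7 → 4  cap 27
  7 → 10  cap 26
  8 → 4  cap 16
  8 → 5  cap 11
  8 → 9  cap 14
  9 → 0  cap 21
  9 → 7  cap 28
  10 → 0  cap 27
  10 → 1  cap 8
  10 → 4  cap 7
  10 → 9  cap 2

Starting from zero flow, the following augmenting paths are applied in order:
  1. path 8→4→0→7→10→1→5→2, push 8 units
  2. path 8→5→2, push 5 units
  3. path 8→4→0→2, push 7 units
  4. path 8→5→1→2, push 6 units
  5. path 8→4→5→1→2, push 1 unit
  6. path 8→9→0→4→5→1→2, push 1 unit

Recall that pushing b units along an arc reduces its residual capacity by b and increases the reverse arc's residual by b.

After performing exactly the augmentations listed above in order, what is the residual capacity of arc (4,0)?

after path 1 (8→4→0→7→10→1→5→2, push 8): res(4,0)=16
after path 2 (8→5→2, push 5): res(4,0)=16
after path 3 (8→4→0→2, push 7): res(4,0)=9
after path 4 (8→5→1→2, push 6): res(4,0)=9
after path 5 (8→4→5→1→2, push 1): res(4,0)=9
after path 6 (8→9→0→4→5→1→2, push 1): res(4,0)=10

Residual capacity of (4,0): 10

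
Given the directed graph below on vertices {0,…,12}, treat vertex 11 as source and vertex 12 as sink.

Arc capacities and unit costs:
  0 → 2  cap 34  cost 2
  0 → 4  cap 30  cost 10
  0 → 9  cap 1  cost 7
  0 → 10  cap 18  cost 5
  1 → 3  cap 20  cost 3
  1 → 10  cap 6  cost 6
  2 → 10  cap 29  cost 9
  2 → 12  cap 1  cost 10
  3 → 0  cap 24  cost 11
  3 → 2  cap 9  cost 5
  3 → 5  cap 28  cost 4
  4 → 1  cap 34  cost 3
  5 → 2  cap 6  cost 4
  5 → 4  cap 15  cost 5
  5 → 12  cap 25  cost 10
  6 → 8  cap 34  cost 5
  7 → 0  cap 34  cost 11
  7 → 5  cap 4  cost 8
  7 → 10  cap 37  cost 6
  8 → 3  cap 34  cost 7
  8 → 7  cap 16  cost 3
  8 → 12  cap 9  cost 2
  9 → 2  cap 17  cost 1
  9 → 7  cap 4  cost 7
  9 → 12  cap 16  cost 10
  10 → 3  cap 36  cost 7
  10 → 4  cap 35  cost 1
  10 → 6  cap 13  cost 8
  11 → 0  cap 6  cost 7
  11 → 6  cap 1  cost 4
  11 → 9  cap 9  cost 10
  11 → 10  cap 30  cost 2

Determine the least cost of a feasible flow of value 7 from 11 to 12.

Minimum cost for 7 units: 113

shortest-cost path #1: 11→6→8→12 push 1 @ unit cost 11 (adds 11)
shortest-cost path #2: 11→10→6→8→12 push 6 @ unit cost 17 (adds 102)
total cost = 113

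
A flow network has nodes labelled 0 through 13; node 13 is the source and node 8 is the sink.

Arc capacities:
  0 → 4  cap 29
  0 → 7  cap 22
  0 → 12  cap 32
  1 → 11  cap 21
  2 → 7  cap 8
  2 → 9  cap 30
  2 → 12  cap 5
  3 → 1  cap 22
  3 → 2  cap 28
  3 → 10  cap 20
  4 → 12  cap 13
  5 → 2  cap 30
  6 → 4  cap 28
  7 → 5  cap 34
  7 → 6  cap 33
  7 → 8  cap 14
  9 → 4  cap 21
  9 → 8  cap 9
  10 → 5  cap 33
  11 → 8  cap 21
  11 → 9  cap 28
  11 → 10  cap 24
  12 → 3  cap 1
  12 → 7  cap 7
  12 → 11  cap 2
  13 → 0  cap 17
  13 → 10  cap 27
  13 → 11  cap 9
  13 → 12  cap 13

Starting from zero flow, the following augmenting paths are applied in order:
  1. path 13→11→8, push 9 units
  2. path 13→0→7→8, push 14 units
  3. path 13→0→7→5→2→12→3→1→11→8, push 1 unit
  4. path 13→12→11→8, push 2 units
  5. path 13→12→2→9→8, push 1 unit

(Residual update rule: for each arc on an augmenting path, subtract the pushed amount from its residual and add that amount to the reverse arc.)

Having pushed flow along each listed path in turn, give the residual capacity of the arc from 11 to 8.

Residual capacity of (11,8): 9

after path 1 (13→11→8, push 9): res(11,8)=12
after path 2 (13→0→7→8, push 14): res(11,8)=12
after path 3 (13→0→7→5→2→12→3→1→11→8, push 1): res(11,8)=11
after path 4 (13→12→11→8, push 2): res(11,8)=9
after path 5 (13→12→2→9→8, push 1): res(11,8)=9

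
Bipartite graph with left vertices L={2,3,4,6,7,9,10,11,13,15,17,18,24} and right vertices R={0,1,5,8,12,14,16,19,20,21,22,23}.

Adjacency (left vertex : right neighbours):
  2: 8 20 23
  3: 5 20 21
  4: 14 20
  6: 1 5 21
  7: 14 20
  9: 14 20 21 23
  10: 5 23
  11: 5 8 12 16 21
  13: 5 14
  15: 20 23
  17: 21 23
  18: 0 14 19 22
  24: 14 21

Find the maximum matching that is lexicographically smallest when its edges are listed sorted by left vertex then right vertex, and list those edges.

|M| = 9 (so the lex-smallest maximum matching has 9 edges)
process left vertices in ascending order; for each, take the smallest-labelled available neighbour that still permits 9 edges overall, or leave it unmatched if none does
lex-smallest matching: {2-8, 3-5, 4-14, 6-1, 7-20, 9-21, 10-23, 11-12, 18-0}

Lex-smallest maximum matching: {(2,8), (3,5), (4,14), (6,1), (7,20), (9,21), (10,23), (11,12), (18,0)}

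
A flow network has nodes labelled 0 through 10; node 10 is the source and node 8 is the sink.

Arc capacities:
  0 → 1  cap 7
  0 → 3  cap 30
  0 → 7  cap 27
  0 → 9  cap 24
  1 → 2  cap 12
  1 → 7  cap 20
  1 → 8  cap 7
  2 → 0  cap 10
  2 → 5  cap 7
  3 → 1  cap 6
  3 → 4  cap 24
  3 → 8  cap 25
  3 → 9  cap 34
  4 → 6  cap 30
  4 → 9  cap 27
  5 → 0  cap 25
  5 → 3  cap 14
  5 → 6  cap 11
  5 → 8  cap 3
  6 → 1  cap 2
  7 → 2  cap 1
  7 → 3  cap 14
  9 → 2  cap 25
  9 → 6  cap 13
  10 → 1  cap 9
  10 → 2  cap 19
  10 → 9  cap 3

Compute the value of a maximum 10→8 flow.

augment #1: 10→1→8 bottleneck 7, total now 7
augment #2: 10→2→5→8 bottleneck 3, total now 10
augment #3: 10→1→7→3→8 bottleneck 2, total now 12
augment #4: 10→2→0→3→8 bottleneck 10, total now 22
augment #5: 10→2→5→3→8 bottleneck 4, total now 26
augment #6: 10→9→6→1→7→3→8 bottleneck 2, total now 28

Maximum flow value: 28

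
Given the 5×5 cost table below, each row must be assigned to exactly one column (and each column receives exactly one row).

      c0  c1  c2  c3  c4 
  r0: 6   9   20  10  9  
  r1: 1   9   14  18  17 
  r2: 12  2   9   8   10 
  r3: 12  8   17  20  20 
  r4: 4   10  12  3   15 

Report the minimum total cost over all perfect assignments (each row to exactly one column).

Minimum assignment cost: 30

optimal assignment: row0→col4 (cost 9), row1→col0 (cost 1), row2→col2 (cost 9), row3→col1 (cost 8), row4→col3 (cost 3)
total = 9 + 1 + 9 + 8 + 3 = 30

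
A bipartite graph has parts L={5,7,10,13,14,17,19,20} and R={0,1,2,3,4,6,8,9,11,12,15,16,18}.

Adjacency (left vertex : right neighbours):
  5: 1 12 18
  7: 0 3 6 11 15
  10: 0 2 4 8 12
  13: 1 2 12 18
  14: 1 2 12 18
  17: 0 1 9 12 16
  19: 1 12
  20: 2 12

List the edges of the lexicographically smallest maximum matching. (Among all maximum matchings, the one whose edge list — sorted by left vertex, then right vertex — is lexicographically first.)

|M| = 7 (so the lex-smallest maximum matching has 7 edges)
process left vertices in ascending order; for each, take the smallest-labelled available neighbour that still permits 7 edges overall, or leave it unmatched if none does
lex-smallest matching: {5-1, 7-0, 10-4, 13-2, 14-18, 17-9, 19-12}

Lex-smallest maximum matching: {(5,1), (7,0), (10,4), (13,2), (14,18), (17,9), (19,12)}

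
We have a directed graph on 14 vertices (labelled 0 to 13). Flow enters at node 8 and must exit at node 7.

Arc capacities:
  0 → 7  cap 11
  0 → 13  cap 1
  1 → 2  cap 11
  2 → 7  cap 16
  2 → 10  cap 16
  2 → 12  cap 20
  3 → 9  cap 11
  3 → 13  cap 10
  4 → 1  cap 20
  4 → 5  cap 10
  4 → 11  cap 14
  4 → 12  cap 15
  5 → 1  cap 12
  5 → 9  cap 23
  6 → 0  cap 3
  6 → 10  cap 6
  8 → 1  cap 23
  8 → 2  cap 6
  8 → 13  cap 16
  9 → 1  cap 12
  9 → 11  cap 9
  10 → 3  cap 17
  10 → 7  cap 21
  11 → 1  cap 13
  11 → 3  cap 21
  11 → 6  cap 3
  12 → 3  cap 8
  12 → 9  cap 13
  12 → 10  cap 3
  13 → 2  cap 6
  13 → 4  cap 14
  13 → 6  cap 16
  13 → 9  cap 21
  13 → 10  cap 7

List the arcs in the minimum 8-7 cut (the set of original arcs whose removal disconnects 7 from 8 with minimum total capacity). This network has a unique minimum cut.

augment #1: 8→2→7 push 6
augment #2: 8→1→2→7 push 10
augment #3: 8→13→10→7 push 7
augment #4: 8→1→2→10→7 push 1
augment #5: 8→13→2→10→7 push 6
augment #6: 8→13→6→0→7 push 3
max flow = 33; residual-reachable set from 8 gives S-side
cut edges (S→T): {(1,2), (8,2), (8,13)} total cap 33

Min-cut arcs: {(1,2), (8,2), (8,13)} (total capacity 33)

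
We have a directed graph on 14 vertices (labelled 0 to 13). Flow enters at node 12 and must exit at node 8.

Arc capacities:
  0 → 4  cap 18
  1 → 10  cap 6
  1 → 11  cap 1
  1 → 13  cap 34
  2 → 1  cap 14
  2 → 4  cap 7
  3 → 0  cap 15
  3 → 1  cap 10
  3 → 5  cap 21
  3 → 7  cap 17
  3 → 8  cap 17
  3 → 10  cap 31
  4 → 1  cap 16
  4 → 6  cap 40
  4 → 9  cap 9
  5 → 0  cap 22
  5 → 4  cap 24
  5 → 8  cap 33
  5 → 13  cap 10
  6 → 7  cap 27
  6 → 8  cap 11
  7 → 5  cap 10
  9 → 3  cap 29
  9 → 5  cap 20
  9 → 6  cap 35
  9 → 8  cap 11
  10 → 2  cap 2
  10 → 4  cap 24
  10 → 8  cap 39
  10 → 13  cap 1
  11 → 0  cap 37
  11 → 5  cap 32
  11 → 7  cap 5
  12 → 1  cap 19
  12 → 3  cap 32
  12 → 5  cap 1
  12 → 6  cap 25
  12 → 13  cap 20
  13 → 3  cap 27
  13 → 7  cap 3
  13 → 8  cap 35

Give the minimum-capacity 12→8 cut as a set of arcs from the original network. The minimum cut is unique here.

augment #1: 12→3→8 push 17
augment #2: 12→5→8 push 1
augment #3: 12→6→8 push 11
augment #4: 12→13→8 push 20
augment #5: 12→1→10→8 push 6
augment #6: 12→1→13→8 push 13
augment #7: 12→3→5→8 push 15
augment #8: 12→6→7→5→8 push 10
max flow = 93; residual-reachable set from 12 gives S-side
cut edges (S→T): {(6,8), (7,5), (12,1), (12,3), (12,5), (12,13)} total cap 93

Min-cut arcs: {(6,8), (7,5), (12,1), (12,3), (12,5), (12,13)} (total capacity 93)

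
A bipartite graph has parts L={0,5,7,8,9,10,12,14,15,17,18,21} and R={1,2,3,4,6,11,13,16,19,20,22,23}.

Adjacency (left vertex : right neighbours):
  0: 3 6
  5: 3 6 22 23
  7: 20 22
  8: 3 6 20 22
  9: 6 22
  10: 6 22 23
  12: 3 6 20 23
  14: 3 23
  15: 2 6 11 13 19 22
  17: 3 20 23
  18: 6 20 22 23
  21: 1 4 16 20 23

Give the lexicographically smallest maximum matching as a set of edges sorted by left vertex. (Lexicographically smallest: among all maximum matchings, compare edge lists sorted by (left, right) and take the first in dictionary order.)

Lex-smallest maximum matching: {(0,3), (5,6), (7,20), (8,22), (10,23), (15,2), (21,1)}

|M| = 7 (so the lex-smallest maximum matching has 7 edges)
process left vertices in ascending order; for each, take the smallest-labelled available neighbour that still permits 7 edges overall, or leave it unmatched if none does
lex-smallest matching: {0-3, 5-6, 7-20, 8-22, 10-23, 15-2, 21-1}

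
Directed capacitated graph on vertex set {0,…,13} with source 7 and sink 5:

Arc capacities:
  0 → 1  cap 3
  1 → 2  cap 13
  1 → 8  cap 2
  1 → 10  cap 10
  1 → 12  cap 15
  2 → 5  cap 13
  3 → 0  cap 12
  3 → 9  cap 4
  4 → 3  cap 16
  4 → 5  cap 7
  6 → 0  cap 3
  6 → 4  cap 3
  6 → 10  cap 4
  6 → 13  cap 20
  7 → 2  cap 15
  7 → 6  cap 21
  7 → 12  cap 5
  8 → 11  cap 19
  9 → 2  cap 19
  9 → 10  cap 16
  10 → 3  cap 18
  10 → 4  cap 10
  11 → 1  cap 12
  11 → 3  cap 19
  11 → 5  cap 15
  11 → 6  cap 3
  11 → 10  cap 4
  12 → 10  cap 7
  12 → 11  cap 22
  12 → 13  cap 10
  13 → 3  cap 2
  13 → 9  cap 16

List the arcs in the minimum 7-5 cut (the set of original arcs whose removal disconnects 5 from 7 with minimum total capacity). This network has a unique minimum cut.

Min-cut arcs: {(0,1), (2,5), (4,5), (7,12)} (total capacity 28)

augment #1: 7→2→5 push 13
augment #2: 7→6→4→5 push 3
augment #3: 7→12→11→5 push 5
augment #4: 7→6→10→4→5 push 4
augment #5: 7→6→0→1→8→11→5 push 2
augment #6: 7→6→0→1→12→11→5 push 1
max flow = 28; residual-reachable set from 7 gives S-side
cut edges (S→T): {(0,1), (2,5), (4,5), (7,12)} total cap 28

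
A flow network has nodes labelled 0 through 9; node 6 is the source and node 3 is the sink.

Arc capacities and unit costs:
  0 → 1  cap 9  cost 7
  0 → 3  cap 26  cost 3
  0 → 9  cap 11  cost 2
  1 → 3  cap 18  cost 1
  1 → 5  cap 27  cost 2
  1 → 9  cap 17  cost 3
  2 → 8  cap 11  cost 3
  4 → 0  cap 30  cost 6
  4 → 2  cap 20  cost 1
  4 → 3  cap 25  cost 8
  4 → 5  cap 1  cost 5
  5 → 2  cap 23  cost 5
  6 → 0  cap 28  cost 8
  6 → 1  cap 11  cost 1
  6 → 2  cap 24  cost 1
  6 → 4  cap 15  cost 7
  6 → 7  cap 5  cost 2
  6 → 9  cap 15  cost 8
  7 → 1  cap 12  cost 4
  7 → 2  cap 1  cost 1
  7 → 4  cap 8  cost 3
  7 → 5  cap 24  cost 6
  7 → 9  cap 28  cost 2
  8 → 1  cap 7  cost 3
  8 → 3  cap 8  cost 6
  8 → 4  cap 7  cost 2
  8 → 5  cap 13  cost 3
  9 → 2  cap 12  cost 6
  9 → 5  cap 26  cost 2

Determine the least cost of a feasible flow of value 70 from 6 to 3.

Minimum cost for 70 units: 722

shortest-cost path #1: 6→1→3 push 11 @ unit cost 2 (adds 22)
shortest-cost path #2: 6→7→1→3 push 5 @ unit cost 7 (adds 35)
shortest-cost path #3: 6→2→8→1→3 push 2 @ unit cost 8 (adds 16)
shortest-cost path #4: 6→2→8→3 push 8 @ unit cost 10 (adds 80)
shortest-cost path #5: 6→0→3 push 26 @ unit cost 11 (adds 286)
shortest-cost path #6: 6→2→8→4→3 push 1 @ unit cost 14 (adds 14)
shortest-cost path #7: 6→4→3 push 15 @ unit cost 15 (adds 225)
shortest-cost path #8: 6→0→1→7→4→3 push 2 @ unit cost 22 (adds 44)
total cost = 722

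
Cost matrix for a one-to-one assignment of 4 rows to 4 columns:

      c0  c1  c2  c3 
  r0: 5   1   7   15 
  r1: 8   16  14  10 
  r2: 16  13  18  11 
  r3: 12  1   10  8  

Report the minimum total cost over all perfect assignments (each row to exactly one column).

Minimum assignment cost: 27

optimal assignment: row0→col2 (cost 7), row1→col0 (cost 8), row2→col3 (cost 11), row3→col1 (cost 1)
total = 7 + 8 + 11 + 1 = 27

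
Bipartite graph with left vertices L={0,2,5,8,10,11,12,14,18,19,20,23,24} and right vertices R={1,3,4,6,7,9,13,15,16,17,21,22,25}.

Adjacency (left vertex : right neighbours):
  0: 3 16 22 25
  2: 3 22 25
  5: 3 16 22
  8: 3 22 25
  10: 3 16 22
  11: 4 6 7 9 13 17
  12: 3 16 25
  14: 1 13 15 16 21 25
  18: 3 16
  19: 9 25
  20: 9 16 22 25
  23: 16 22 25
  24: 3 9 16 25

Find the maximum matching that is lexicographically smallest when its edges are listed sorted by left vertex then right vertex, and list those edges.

|M| = 7 (so the lex-smallest maximum matching has 7 edges)
process left vertices in ascending order; for each, take the smallest-labelled available neighbour that still permits 7 edges overall, or leave it unmatched if none does
lex-smallest matching: {0-3, 2-22, 5-16, 8-25, 11-4, 14-1, 19-9}

Lex-smallest maximum matching: {(0,3), (2,22), (5,16), (8,25), (11,4), (14,1), (19,9)}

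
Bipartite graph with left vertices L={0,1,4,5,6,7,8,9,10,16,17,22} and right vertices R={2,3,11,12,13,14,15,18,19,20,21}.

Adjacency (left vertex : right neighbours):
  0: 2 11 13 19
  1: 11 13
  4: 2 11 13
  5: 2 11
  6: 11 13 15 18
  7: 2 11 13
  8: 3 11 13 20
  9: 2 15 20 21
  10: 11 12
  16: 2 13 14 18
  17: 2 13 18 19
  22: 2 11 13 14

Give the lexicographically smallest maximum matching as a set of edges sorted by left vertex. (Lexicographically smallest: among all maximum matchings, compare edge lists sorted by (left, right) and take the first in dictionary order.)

Lex-smallest maximum matching: {(0,2), (1,11), (4,13), (6,15), (8,3), (9,20), (10,12), (16,18), (17,19), (22,14)}

|M| = 10 (so the lex-smallest maximum matching has 10 edges)
process left vertices in ascending order; for each, take the smallest-labelled available neighbour that still permits 10 edges overall, or leave it unmatched if none does
lex-smallest matching: {0-2, 1-11, 4-13, 6-15, 8-3, 9-20, 10-12, 16-18, 17-19, 22-14}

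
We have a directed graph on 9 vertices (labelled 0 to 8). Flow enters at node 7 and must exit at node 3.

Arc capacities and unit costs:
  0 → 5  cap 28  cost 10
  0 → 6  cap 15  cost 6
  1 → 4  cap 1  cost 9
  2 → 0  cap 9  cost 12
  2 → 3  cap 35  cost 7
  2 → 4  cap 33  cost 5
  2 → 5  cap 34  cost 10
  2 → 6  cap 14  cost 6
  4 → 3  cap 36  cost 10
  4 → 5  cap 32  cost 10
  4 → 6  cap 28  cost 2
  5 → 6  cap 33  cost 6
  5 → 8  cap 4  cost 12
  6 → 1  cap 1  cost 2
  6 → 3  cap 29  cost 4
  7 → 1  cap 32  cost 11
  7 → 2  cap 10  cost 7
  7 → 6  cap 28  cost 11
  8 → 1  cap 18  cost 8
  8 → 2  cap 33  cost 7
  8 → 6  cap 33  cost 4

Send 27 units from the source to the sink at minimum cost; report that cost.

Minimum cost for 27 units: 395

shortest-cost path #1: 7→2→3 push 10 @ unit cost 14 (adds 140)
shortest-cost path #2: 7→6→3 push 17 @ unit cost 15 (adds 255)
total cost = 395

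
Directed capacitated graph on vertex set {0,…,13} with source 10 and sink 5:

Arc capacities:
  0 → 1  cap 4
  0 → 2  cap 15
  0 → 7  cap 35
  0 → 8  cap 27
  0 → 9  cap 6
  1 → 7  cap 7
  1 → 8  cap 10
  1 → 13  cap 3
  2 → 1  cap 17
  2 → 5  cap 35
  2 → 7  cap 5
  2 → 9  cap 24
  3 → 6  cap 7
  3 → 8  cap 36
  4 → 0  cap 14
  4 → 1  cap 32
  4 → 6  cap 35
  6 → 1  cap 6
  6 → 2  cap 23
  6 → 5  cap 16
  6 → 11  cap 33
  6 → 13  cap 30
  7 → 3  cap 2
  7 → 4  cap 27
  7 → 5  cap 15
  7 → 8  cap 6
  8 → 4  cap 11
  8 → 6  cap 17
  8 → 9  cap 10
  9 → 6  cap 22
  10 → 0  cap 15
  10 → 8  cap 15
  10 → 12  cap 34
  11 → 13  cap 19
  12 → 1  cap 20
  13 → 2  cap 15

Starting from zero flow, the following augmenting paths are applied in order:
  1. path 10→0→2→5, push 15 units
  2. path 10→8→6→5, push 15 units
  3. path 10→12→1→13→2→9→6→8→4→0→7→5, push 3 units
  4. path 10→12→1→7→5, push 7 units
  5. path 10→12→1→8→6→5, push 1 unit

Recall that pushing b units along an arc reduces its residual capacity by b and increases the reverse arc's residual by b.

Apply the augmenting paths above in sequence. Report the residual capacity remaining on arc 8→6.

Residual capacity of (8,6): 4

after path 1 (10→0→2→5, push 15): res(8,6)=17
after path 2 (10→8→6→5, push 15): res(8,6)=2
after path 3 (10→12→1→13→2→9→6→8→4→0→7→5, push 3): res(8,6)=5
after path 4 (10→12→1→7→5, push 7): res(8,6)=5
after path 5 (10→12→1→8→6→5, push 1): res(8,6)=4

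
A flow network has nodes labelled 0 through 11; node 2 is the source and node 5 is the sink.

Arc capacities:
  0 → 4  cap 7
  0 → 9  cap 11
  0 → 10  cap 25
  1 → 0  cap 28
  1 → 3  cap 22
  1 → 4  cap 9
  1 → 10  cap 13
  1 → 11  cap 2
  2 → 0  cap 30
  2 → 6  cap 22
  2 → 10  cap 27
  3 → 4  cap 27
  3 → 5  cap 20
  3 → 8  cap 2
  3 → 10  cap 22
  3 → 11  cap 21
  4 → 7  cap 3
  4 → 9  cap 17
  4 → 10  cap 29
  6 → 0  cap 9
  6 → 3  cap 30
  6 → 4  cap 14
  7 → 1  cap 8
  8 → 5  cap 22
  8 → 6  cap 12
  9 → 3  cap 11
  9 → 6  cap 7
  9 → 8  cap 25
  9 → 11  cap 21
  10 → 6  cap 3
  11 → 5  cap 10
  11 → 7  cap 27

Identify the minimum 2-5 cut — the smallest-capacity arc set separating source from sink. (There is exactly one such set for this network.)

augment #1: 2→6→3→5 push 20
augment #2: 2→0→9→8→5 push 11
augment #3: 2→6→3→8→5 push 2
augment #4: 2→0→4→9→8→5 push 7
augment #5: 2→10→6→3→11→5 push 3
max flow = 43; residual-reachable set from 2 gives S-side
cut edges (S→T): {(0,4), (0,9), (2,6), (10,6)} total cap 43

Min-cut arcs: {(0,4), (0,9), (2,6), (10,6)} (total capacity 43)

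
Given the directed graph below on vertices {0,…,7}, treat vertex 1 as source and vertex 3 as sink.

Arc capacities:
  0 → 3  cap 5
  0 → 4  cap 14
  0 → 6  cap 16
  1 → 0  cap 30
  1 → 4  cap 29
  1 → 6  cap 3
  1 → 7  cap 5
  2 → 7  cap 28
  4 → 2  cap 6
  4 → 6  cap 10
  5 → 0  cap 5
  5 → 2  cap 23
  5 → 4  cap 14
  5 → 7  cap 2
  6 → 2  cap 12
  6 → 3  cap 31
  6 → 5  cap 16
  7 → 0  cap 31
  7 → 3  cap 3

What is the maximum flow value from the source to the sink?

augment #1: 1→0→3 bottleneck 5, total now 5
augment #2: 1→6→3 bottleneck 3, total now 8
augment #3: 1→7→3 bottleneck 3, total now 11
augment #4: 1→0→6→3 bottleneck 16, total now 27
augment #5: 1→4→6→3 bottleneck 10, total now 37

Maximum flow value: 37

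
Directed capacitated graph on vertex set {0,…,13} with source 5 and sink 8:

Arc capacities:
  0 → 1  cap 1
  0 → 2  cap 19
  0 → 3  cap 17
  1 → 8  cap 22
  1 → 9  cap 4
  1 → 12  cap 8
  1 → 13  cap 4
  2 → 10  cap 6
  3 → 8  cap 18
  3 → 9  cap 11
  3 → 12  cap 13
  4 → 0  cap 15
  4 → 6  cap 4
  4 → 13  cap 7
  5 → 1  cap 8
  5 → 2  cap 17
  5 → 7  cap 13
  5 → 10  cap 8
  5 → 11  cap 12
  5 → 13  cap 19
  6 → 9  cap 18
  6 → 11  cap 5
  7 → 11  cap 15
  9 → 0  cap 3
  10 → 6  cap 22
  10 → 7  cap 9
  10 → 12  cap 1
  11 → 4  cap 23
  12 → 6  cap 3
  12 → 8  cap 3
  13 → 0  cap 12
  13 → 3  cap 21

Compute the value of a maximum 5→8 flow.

Maximum flow value: 30

augment #1: 5→1→8 bottleneck 8, total now 8
augment #2: 5→10→12→8 bottleneck 1, total now 9
augment #3: 5→13→3→8 bottleneck 18, total now 27
augment #4: 5→13→0→1→8 bottleneck 1, total now 28
augment #5: 5→11→4→0→3→12→8 bottleneck 2, total now 30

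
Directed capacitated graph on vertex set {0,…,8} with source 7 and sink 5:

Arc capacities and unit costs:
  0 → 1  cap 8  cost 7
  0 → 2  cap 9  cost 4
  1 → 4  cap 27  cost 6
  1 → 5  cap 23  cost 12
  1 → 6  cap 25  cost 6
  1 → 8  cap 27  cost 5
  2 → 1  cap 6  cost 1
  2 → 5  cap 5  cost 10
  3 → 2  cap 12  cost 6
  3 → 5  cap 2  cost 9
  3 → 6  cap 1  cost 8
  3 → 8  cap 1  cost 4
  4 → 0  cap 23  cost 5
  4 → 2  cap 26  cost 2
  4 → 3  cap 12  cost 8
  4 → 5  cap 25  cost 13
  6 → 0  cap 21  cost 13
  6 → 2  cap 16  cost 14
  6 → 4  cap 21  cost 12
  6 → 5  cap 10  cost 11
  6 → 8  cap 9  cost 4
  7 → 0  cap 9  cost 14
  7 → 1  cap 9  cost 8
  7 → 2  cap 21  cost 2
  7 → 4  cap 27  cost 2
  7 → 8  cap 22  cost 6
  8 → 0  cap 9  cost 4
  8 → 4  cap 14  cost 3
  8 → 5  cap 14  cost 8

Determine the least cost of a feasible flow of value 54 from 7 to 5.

shortest-cost path #1: 7→2→5 push 5 @ unit cost 12 (adds 60)
shortest-cost path #2: 7→8→5 push 14 @ unit cost 14 (adds 196)
shortest-cost path #3: 7→4→5 push 25 @ unit cost 15 (adds 375)
shortest-cost path #4: 7→2→1→5 push 6 @ unit cost 15 (adds 90)
shortest-cost path #5: 7→4→3→5 push 2 @ unit cost 19 (adds 38)
shortest-cost path #6: 7→1→5 push 2 @ unit cost 20 (adds 40)
total cost = 799

Minimum cost for 54 units: 799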